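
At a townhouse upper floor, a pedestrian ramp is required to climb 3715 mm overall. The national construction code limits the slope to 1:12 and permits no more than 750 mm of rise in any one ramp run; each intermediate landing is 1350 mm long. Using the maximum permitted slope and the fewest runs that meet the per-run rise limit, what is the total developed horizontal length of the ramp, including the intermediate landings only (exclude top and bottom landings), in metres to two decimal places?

49.98 m

⌈3715/750⌉ = 5 ramp runs. That means 4 intermediate landings.
Ramp run (horizontal) at 1:12: 3715 × 12 = 44580 mm.
4 intermediate landings contribute 4 × 1350 = 5400 mm.
Developed length = 44580 + 5400 = 49980 mm.
= 49.98 m.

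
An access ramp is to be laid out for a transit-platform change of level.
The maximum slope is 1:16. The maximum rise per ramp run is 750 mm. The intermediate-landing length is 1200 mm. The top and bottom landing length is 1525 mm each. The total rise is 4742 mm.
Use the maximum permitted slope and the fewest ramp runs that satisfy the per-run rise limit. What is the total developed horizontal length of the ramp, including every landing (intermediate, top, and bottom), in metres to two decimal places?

86.12 m

4742 / 750 = 6.32, so 7 ramp runs are needed. That means 6 intermediate landings.
Ramp run (horizontal) at 1:16: 4742 × 16 = 75872 mm.
Intermediate landings: 6 × 1200 = 7200 mm.
Top and bottom landings: 2 × 1525 = 3050 mm.
Total = 75872 + 7200 + 3050 = 86122 mm.
= 86.12 m.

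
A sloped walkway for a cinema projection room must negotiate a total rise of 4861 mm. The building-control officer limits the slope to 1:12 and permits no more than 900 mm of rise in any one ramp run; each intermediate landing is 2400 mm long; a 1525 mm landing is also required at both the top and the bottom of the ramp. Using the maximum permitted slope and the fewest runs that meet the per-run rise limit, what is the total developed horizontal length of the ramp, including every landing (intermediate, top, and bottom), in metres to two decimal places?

4861 / 900 = 5.40, so 6 ramp runs are needed. That means 5 intermediate landings.
Ramp run (horizontal) at 1:12: 4861 × 12 = 58332 mm.
Intermediate landings: 5 × 2400 = 12000 mm.
Top and bottom landings: 2 × 1525 = 3050 mm.
Total = 58332 + 12000 + 3050 = 73382 mm.
= 73.38 m.

73.38 m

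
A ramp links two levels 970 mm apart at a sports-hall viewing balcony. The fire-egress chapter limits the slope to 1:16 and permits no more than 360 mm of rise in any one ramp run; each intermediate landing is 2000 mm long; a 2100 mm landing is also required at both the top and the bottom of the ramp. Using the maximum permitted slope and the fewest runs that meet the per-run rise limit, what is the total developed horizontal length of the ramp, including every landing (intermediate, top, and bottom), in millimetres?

970 / 360 = 2.694 → round up to 3 ramp runs. That means 2 intermediate landings.
Ramp run (horizontal) at 1:16: 970 × 16 = 15520 mm.
Intermediate landings: 2 × 2000 = 4000 mm.
Top and bottom landings: 2 × 2100 = 4200 mm.
Total = 15520 + 4000 + 4200 = 23720 mm.

23720 mm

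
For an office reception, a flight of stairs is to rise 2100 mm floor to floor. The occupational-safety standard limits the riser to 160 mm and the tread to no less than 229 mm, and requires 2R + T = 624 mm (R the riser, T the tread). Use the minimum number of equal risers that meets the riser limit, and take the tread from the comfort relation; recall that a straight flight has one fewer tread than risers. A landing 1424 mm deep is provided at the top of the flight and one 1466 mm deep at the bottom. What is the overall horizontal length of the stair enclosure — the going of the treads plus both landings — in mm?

7102 mm

2100 / 160 = 13.125 → round up to 14 risers.
R = 2100 ÷ 14 = 150 mm.
Tread T = 624 − 2 × 150 = 324 mm (≥ 229 mm).
Going = (14 − 1) × 324 = 4212 mm.
Enclosure = 4212 + 1424 + 1466 = 7102 mm.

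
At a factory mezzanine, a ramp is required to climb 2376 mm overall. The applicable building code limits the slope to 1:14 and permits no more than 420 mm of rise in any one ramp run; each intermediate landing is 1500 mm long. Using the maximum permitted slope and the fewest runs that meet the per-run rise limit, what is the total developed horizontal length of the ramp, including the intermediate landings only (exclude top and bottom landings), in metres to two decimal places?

2376 / 420 = 5.657 → round up to 6 ramp runs. That means 5 intermediate landings.
Horizontal run for 2376 mm of rise at 1:14 is 2376 × 14 = 33264 mm.
Intermediate landings: 5 × 1500 = 7500 mm.
Developed length = 33264 + 7500 = 40764 mm.
= 40.76 m.

40.76 m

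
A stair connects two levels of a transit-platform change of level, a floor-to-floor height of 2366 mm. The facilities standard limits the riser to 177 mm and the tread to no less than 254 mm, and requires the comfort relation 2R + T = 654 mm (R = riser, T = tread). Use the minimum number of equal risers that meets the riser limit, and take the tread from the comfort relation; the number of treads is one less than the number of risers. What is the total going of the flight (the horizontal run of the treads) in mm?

4108 mm

2366 / 177 = 13.37, so 14 risers are needed.
Riser R = 2366 / 14 = 169 mm, within the 177 mm limit.
T = 654 − 2·169 = 316 mm, which satisfies the 254 mm minimum.
14 risers give 13 treads; going = 13 × 316 = 4108 mm.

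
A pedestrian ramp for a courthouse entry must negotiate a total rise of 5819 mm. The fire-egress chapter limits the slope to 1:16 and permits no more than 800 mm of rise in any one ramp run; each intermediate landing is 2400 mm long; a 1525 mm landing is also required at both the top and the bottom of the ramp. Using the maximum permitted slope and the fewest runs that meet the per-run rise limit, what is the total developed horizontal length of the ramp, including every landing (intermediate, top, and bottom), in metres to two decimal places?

112.95 m

At most 800 each: 5819/800 = 7.27, giving 8 ramp runs. That means 7 intermediate landings.
Horizontal run for 5819 mm of rise at 1:16 is 5819 × 16 = 93104 mm.
Intermediate landings: 7 × 2400 = 16800 mm.
Top and bottom landings: 2 × 1525 = 3050 mm.
Total = 93104 + 16800 + 3050 = 112954 mm.
= 112.95 m.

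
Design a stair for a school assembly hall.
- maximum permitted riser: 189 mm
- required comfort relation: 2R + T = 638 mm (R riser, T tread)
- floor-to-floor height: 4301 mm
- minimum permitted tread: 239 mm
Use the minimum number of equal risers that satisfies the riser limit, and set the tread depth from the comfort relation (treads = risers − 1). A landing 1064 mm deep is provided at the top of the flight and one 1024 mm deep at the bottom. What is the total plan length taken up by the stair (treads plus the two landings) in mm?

At most 189 each: 4301/189 = 22.76, giving 23 risers.
R = 4301 ÷ 23 = 187 mm.
T = 638 − 2·187 = 264 mm, which satisfies the 239 mm minimum.
Going = (23 − 1) × 264 = 5808 mm.
Add landings: 5808 + 1064 + 1024 = 7896 mm.

7896 mm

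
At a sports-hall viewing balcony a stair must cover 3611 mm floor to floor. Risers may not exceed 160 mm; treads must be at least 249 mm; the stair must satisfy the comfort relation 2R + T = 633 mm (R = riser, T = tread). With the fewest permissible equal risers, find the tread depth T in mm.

3611 / 160 = 22.57, so 23 risers are needed.
R = 3611 ÷ 23 = 157 mm.
Tread T = 633 − 2 × 157 = 319 mm (≥ 249 mm).

319 mm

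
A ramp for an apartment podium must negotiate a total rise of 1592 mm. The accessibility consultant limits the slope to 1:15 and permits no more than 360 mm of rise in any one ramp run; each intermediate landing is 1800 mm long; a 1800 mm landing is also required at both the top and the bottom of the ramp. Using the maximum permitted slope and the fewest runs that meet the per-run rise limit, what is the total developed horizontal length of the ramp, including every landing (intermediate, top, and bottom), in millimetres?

34680 mm

At most 360 each: 1592/360 = 4.42, giving 5 ramp runs. That means 4 intermediate landings.
Ramp run (horizontal) at 1:15: 1592 × 15 = 23880 mm.
Intermediate landings: 4 × 1800 = 7200 mm.
Top and bottom landings: 2 × 1800 = 3600 mm.
Total = 23880 + 7200 + 3600 = 34680 mm.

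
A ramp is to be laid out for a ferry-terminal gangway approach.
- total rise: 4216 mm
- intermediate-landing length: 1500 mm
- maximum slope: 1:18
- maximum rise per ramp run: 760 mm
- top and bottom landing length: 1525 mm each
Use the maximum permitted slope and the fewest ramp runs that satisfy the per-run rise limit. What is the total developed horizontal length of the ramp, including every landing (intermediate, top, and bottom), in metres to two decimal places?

86.44 m

⌈4216/760⌉ = 6 ramp runs. That means 5 intermediate landings.
Ramp run (horizontal) at 1:18: 4216 × 18 = 75888 mm.
Intermediate landings: 5 × 1500 = 7500 mm.
Top and bottom landings: 2 × 1525 = 3050 mm.
Total = 75888 + 7500 + 3050 = 86438 mm.
= 86.44 m.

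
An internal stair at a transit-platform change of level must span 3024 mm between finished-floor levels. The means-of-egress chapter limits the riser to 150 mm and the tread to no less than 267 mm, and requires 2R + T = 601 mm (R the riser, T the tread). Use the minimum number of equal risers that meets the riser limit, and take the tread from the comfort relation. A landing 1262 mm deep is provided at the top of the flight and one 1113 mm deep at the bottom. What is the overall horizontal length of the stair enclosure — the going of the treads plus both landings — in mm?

3024 / 150 = 20.16, so 21 risers are needed.
Riser R = 3024 / 21 = 144 mm, within the 150 mm limit.
Tread T = 601 − 2 × 144 = 313 mm (≥ 267 mm).
Treads = 21 − 1 = 20; going = 20 × 313 = 6260 mm.
Enclosure = 6260 + 1262 + 1113 = 8635 mm.

8635 mm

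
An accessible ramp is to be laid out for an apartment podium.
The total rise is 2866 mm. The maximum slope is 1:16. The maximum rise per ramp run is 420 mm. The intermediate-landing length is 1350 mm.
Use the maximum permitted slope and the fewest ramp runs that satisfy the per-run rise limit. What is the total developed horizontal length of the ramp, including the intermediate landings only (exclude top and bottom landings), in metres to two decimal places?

53.96 m

2866 / 420 = 6.82, so 7 ramp runs are needed. That means 6 intermediate landings.
Horizontal run for 2866 mm of rise at 1:16 is 2866 × 16 = 45856 mm.
6 intermediate landings contribute 6 × 1350 = 8100 mm.
Developed length = 45856 + 8100 = 53956 mm.
= 53.96 m.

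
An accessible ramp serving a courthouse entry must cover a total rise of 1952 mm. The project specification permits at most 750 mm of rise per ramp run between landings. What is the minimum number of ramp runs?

1952 / 750 = 2.60, so 3 ramp runs are needed.

3 runs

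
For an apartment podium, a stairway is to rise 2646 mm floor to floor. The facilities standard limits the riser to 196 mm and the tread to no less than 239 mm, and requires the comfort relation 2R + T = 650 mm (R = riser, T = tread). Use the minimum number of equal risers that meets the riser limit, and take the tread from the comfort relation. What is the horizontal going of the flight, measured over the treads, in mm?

At most 196 each: 2646/196 = 13.50, giving 14 risers.
Each riser is 2646/14 = 189 mm (≤ 196 mm).
From 2R + T = 650: T = 650 − 378 = 272 mm.
Treads = 14 − 1 = 13; going = 13 × 272 = 3536 mm.

3536 mm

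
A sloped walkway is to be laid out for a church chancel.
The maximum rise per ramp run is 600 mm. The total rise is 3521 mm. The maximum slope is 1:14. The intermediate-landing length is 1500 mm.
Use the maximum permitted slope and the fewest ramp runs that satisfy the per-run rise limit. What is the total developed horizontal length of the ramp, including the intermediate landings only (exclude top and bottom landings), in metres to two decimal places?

3521 / 600 = 5.87, so 6 ramp runs are needed. That means 5 intermediate landings.
Ramp run (horizontal) at 1:14: 3521 × 14 = 49294 mm.
5 intermediate landings contribute 5 × 1500 = 7500 mm.
Total developed length = 49294 + 7500 = 56794 mm.
= 56.79 m.

56.79 m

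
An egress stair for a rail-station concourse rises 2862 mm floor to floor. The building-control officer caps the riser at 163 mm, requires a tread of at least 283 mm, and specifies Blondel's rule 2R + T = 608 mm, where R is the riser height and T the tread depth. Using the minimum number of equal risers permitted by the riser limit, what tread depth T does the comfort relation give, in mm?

290 mm

⌈2862/163⌉ = 18 risers.
Riser R = 2862 / 18 = 159 mm, within the 163 mm limit.
T = 608 − 2·159 = 290 mm, which satisfies the 283 mm minimum.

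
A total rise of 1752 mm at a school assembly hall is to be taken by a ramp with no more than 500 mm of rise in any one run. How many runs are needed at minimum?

4 runs

At most 500 each: 1752/500 = 3.50, giving 4 ramp runs.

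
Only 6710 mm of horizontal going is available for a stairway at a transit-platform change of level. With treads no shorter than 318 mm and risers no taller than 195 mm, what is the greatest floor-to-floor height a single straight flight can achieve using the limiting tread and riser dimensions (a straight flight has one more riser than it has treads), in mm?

6710 / 318 = 21.10, so 21 treads fit.
Risers = treads + 1 = 22.
Maximum height = 22 × 195 = 4290 mm.

4290 mm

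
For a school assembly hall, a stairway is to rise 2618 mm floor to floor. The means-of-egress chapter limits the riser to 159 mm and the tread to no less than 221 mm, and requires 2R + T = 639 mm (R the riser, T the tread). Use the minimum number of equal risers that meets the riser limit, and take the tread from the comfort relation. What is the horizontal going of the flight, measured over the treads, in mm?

⌈2618/159⌉ = 17 risers.
Each riser is 2618/17 = 154 mm (≤ 159 mm).
T = 639 − 2·154 = 331 mm, which satisfies the 221 mm minimum.
17 risers give 16 treads; going = 16 × 331 = 5296 mm.

5296 mm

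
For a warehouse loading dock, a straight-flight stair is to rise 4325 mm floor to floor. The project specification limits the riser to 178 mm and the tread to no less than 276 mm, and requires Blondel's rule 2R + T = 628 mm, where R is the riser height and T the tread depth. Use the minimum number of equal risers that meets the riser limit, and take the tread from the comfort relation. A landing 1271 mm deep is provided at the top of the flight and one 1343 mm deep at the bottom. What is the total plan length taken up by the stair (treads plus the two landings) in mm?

At most 178 each: 4325/178 = 24.30, giving 25 risers.
Riser R = 4325 / 25 = 173 mm, within the 178 mm limit.
From 2R + T = 628: T = 628 − 346 = 282 mm.
Going = (25 − 1) × 282 = 6768 mm.
Enclosure = 6768 + 1271 + 1343 = 9382 mm.

9382 mm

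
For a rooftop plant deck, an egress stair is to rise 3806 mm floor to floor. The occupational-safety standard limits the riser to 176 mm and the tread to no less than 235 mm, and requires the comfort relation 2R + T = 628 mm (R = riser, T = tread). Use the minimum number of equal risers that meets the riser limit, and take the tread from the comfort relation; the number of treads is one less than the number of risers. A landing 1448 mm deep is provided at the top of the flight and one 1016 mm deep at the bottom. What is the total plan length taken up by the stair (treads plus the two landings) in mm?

At most 176 each: 3806/176 = 21.62, giving 22 risers.
Riser R = 3806 / 22 = 173 mm, within the 176 mm limit.
T = 628 − 2·173 = 282 mm, which satisfies the 235 mm minimum.
Going = (22 − 1) × 282 = 5922 mm.
Add landings: 5922 + 1448 + 1016 = 8386 mm.

8386 mm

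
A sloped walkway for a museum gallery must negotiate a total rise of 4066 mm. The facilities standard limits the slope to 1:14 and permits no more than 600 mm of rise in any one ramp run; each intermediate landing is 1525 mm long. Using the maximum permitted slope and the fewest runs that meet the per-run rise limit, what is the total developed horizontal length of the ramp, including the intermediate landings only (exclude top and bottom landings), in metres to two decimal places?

4066 / 600 = 6.78, so 7 ramp runs are needed. That means 6 intermediate landings.
Horizontal run for 4066 mm of rise at 1:14 is 4066 × 14 = 56924 mm.
6 intermediate landings contribute 6 × 1525 = 9150 mm.
Total developed length = 56924 + 9150 = 66074 mm.
= 66.07 m.

66.07 m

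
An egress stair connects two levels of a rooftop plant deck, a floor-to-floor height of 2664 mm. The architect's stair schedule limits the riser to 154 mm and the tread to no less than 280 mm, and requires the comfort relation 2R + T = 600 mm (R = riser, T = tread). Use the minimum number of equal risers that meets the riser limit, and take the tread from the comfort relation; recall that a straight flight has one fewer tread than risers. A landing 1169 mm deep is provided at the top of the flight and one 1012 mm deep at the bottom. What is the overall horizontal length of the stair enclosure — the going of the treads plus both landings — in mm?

2664 / 154 = 17.299 → round up to 18 risers.
R = 2664 ÷ 18 = 148 mm.
From 2R + T = 600: T = 600 − 296 = 304 mm.
18 risers give 17 treads; going = 17 × 304 = 5168 mm.
Enclosure = 5168 + 1169 + 1012 = 7349 mm.

7349 mm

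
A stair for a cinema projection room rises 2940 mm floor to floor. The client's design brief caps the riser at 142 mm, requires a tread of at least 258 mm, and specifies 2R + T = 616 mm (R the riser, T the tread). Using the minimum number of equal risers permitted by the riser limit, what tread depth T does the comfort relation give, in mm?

2940 / 142 = 20.70, so 21 risers are needed.
Each riser is 2940/21 = 140 mm (≤ 142 mm).
Tread T = 616 − 2 × 140 = 336 mm (≥ 258 mm).

336 mm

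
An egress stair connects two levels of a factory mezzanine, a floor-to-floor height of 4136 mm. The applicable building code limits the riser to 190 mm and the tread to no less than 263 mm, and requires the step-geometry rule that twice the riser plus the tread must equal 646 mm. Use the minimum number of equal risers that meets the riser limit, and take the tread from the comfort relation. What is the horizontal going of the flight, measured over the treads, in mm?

4136 / 190 = 21.77, so 22 risers are needed.
R = 4136 ÷ 22 = 188 mm.
Tread T = 646 − 2 × 188 = 270 mm (≥ 263 mm).
Going = (22 − 1) × 270 = 5670 mm.

5670 mm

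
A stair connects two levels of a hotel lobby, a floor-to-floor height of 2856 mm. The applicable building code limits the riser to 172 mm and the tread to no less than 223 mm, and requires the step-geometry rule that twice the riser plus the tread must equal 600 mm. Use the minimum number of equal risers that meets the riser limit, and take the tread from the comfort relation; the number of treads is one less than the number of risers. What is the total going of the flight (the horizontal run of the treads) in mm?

4224 mm

2856 / 172 = 16.605 → round up to 17 risers.
R = 2856 ÷ 17 = 168 mm.
From 2R + T = 600: T = 600 − 336 = 264 mm.
Going = (17 − 1) × 264 = 4224 mm.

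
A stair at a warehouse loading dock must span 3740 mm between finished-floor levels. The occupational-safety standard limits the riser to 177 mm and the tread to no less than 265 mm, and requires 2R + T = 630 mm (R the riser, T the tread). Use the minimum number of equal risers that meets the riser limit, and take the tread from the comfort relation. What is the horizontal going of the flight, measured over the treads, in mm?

At most 177 each: 3740/177 = 21.13, giving 22 risers.
Each riser is 3740/22 = 170 mm (≤ 177 mm).
From 2R + T = 630: T = 630 − 340 = 290 mm.
Treads = 22 − 1 = 21; going = 21 × 290 = 6090 mm.

6090 mm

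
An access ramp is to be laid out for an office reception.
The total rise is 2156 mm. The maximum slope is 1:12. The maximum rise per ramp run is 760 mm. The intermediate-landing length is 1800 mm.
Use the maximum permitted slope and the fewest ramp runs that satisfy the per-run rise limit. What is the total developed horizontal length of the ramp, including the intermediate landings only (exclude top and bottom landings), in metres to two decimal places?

⌈2156/760⌉ = 3 ramp runs. That means 2 intermediate landings.
Horizontal run for 2156 mm of rise at 1:12 is 2156 × 12 = 25872 mm.
2 intermediate landings contribute 2 × 1800 = 3600 mm.
Total developed length = 25872 + 3600 = 29472 mm.
= 29.47 m.

29.47 m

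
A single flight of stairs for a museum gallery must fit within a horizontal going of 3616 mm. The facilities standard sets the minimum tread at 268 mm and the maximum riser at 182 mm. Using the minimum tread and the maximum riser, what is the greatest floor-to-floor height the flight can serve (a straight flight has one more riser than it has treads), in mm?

3616 / 268 = 13.49, so 13 treads fit.
Risers = treads + 1 = 14.
Maximum height = 14 × 182 = 2548 mm.

2548 mm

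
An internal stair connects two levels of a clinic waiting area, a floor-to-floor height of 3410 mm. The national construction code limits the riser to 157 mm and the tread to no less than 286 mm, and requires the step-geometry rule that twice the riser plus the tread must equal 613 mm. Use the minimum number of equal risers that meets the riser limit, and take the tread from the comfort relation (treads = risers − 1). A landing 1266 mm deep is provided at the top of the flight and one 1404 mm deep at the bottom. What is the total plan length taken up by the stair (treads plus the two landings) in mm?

9033 mm

At most 157 each: 3410/157 = 21.72, giving 22 risers.
R = 3410 ÷ 22 = 155 mm.
Tread T = 613 − 2 × 155 = 303 mm (≥ 286 mm).
Treads = 22 − 1 = 21; going = 21 × 303 = 6363 mm.
Enclosure = 6363 + 1266 + 1404 = 9033 mm.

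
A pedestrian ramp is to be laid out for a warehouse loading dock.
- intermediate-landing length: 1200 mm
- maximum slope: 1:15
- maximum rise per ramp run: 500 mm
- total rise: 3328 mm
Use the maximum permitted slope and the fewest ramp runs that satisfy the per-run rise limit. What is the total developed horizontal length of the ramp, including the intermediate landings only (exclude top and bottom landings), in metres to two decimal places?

⌈3328/500⌉ = 7 ramp runs. That means 6 intermediate landings.
Ramp run (horizontal) at 1:15: 3328 × 15 = 49920 mm.
Intermediate landings: 6 × 1200 = 7200 mm.
Developed length = 49920 + 7200 = 57120 mm.
= 57.12 m.

57.12 m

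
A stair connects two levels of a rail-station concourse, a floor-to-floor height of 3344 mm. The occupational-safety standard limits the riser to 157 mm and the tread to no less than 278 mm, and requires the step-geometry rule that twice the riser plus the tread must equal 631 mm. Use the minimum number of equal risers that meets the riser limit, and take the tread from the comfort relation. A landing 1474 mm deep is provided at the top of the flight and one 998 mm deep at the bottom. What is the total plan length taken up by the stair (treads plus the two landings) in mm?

9339 mm

At most 157 each: 3344/157 = 21.30, giving 22 risers.
R = 3344 ÷ 22 = 152 mm.
From 2R + T = 631: T = 631 − 304 = 327 mm.
22 risers give 21 treads; going = 21 × 327 = 6867 mm.
Add landings: 6867 + 1474 + 998 = 9339 mm.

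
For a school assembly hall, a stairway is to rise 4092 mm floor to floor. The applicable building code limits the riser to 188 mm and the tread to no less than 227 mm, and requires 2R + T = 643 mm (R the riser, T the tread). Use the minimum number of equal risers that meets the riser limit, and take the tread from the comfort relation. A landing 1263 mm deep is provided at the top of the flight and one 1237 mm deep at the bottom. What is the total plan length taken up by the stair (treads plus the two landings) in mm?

8191 mm

⌈4092/188⌉ = 22 risers.
Each riser is 4092/22 = 186 mm (≤ 188 mm).
T = 643 − 2·186 = 271 mm, which satisfies the 227 mm minimum.
Treads = 22 − 1 = 21; going = 21 × 271 = 5691 mm.
Add landings: 5691 + 1263 + 1237 = 8191 mm.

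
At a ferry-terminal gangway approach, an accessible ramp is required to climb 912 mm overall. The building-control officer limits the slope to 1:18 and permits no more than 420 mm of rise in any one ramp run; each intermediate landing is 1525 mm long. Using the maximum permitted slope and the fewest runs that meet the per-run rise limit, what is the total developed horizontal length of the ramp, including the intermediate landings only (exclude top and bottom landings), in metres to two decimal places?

19.47 m

912 / 420 = 2.17, so 3 ramp runs are needed. That means 2 intermediate landings.
Ramp run (horizontal) at 1:18: 912 × 18 = 16416 mm.
Intermediate landings: 2 × 1525 = 3050 mm.
Developed length = 16416 + 3050 = 19466 mm.
= 19.47 m.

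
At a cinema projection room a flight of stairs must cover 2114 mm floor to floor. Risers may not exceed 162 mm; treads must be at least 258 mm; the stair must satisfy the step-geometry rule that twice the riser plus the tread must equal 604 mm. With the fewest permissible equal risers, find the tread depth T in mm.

302 mm

2114 / 162 = 13.05, so 14 risers are needed.
Each riser is 2114/14 = 151 mm (≤ 162 mm).
From 2R + T = 604: T = 604 − 302 = 302 mm.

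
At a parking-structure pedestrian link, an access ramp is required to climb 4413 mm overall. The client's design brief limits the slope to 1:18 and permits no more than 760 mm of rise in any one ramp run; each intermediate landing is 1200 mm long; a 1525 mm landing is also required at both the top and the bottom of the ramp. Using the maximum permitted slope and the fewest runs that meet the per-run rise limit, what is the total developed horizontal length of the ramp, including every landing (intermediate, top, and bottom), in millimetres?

88484 mm

At most 760 each: 4413/760 = 5.81, giving 6 ramp runs. That means 5 intermediate landings.
Horizontal run for 4413 mm of rise at 1:18 is 4413 × 18 = 79434 mm.
5 intermediate landings contribute 5 × 1200 = 6000 mm.
Top and bottom landings: 2 × 1525 = 3050 mm.
Total = 79434 + 6000 + 3050 = 88484 mm.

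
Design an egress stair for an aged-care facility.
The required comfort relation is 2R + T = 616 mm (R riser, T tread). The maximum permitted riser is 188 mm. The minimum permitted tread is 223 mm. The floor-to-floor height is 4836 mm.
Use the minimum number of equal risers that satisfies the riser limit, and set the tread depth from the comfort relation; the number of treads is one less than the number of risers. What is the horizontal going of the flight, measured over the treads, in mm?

4836 / 188 = 25.72, so 26 risers are needed.
Each riser is 4836/26 = 186 mm (≤ 188 mm).
From 2R + T = 616: T = 616 − 372 = 244 mm.
26 risers give 25 treads; going = 25 × 244 = 6100 mm.

6100 mm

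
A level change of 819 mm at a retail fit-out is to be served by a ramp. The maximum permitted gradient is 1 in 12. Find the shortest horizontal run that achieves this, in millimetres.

Run = rise × 12 = 819 × 12 = 9828 mm.

9828 mm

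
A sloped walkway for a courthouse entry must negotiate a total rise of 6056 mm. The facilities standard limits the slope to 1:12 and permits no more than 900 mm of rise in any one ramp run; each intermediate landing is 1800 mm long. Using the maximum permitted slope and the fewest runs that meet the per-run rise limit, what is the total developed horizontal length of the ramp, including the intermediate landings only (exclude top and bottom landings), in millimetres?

6056 / 900 = 6.729 → round up to 7 ramp runs. That means 6 intermediate landings.
Ramp run (horizontal) at 1:12: 6056 × 12 = 72672 mm.
6 intermediate landings contribute 6 × 1800 = 10800 mm.
Total developed length = 72672 + 10800 = 83472 mm.

83472 mm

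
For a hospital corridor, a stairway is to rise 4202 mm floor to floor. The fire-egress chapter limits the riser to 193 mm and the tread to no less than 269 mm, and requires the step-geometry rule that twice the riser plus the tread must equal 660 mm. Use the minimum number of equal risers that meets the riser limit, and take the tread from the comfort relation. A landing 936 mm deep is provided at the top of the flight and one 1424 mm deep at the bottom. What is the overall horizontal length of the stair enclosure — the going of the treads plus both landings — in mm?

8198 mm

4202 / 193 = 21.772 → round up to 22 risers.
Riser R = 4202 / 22 = 191 mm, within the 193 mm limit.
T = 660 − 2·191 = 278 mm, which satisfies the 269 mm minimum.
Going = (22 − 1) × 278 = 5838 mm.
Add landings: 5838 + 936 + 1424 = 8198 mm.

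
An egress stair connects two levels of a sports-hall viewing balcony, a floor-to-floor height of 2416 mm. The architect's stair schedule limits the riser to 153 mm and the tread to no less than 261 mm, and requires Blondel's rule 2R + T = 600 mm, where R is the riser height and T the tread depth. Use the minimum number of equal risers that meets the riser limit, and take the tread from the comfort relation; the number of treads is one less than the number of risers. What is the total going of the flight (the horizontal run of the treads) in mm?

⌈2416/153⌉ = 16 risers.
Riser R = 2416 / 16 = 151 mm, within the 153 mm limit.
Tread T = 600 − 2 × 151 = 298 mm (≥ 261 mm).
Going = (16 − 1) × 298 = 4470 mm.

4470 mm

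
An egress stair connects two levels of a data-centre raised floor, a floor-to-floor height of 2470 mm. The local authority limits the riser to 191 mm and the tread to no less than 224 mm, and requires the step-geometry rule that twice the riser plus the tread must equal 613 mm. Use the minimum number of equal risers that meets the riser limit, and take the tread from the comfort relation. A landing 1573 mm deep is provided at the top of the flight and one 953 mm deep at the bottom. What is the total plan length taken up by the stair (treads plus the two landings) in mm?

5322 mm

⌈2470/191⌉ = 13 risers.
R = 2470 ÷ 13 = 190 mm.
Tread T = 613 − 2 × 190 = 233 mm (≥ 224 mm).
13 risers give 12 treads; going = 12 × 233 = 2796 mm.
Add landings: 2796 + 1573 + 953 = 5322 mm.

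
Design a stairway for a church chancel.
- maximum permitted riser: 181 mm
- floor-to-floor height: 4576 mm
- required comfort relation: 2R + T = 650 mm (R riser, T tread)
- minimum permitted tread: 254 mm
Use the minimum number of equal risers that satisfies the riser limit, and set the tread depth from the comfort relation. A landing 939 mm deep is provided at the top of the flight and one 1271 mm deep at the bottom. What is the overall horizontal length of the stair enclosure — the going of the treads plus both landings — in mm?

4576 / 181 = 25.28, so 26 risers are needed.
Riser R = 4576 / 26 = 176 mm, within the 181 mm limit.
T = 650 − 2·176 = 298 mm, which satisfies the 254 mm minimum.
Treads = 26 − 1 = 25; going = 25 × 298 = 7450 mm.
Enclosure = 7450 + 939 + 1271 = 9660 mm.

9660 mm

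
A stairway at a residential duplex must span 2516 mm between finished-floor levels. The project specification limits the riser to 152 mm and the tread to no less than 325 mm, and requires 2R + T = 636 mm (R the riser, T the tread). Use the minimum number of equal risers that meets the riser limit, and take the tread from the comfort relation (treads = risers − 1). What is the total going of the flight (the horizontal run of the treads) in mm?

5440 mm

At most 152 each: 2516/152 = 16.55, giving 17 risers.
R = 2516 ÷ 17 = 148 mm.
T = 636 − 2·148 = 340 mm, which satisfies the 325 mm minimum.
Going = (17 − 1) × 340 = 5440 mm.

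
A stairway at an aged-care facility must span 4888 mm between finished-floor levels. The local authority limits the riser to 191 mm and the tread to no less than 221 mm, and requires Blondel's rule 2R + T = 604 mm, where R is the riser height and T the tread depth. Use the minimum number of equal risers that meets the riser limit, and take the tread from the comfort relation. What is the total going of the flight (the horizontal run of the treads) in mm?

5700 mm

At most 191 each: 4888/191 = 25.59, giving 26 risers.
Each riser is 4888/26 = 188 mm (≤ 191 mm).
From 2R + T = 604: T = 604 − 376 = 228 mm.
Going = (26 − 1) × 228 = 5700 mm.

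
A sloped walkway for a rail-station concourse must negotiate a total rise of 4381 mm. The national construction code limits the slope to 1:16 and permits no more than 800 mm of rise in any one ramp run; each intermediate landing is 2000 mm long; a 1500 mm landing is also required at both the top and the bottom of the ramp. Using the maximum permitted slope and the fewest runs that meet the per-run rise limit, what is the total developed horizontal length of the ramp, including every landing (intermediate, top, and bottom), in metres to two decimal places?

4381 / 800 = 5.476 → round up to 6 ramp runs. That means 5 intermediate landings.
Ramp run (horizontal) at 1:16: 4381 × 16 = 70096 mm.
Intermediate landings: 5 × 2000 = 10000 mm.
Top and bottom landings: 2 × 1500 = 3000 mm.
Total = 70096 + 10000 + 3000 = 83096 mm.
= 83.10 m.

83.10 m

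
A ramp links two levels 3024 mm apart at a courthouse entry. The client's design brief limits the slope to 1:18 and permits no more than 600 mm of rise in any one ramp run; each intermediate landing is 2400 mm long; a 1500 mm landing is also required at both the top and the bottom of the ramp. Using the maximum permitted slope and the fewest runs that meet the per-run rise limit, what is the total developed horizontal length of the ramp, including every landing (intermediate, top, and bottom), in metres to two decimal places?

⌈3024/600⌉ = 6 ramp runs. That means 5 intermediate landings.
Ramp run (horizontal) at 1:18: 3024 × 18 = 54432 mm.
5 intermediate landings contribute 5 × 2400 = 12000 mm.
Top and bottom landings: 2 × 1500 = 3000 mm.
Total = 54432 + 12000 + 3000 = 69432 mm.
= 69.43 m.

69.43 m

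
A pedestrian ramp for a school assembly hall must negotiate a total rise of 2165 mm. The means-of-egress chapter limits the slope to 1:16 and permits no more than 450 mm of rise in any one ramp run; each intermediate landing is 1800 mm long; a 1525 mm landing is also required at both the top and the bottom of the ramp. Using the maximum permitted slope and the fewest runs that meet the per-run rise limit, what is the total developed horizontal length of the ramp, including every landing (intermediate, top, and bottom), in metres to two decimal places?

⌈2165/450⌉ = 5 ramp runs. That means 4 intermediate landings.
Horizontal run for 2165 mm of rise at 1:16 is 2165 × 16 = 34640 mm.
4 intermediate landings contribute 4 × 1800 = 7200 mm.
Top and bottom landings: 2 × 1525 = 3050 mm.
Total = 34640 + 7200 + 3050 = 44890 mm.
= 44.89 m.

44.89 m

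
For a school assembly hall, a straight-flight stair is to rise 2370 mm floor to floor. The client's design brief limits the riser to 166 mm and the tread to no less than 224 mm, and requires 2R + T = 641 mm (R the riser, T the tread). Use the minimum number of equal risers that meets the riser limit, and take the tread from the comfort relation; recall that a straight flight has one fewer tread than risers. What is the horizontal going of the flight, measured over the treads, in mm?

At most 166 each: 2370/166 = 14.28, giving 15 risers.
Riser R = 2370 / 15 = 158 mm, within the 166 mm limit.
T = 641 − 2·158 = 325 mm, which satisfies the 224 mm minimum.
15 risers give 14 treads; going = 14 × 325 = 4550 mm.

4550 mm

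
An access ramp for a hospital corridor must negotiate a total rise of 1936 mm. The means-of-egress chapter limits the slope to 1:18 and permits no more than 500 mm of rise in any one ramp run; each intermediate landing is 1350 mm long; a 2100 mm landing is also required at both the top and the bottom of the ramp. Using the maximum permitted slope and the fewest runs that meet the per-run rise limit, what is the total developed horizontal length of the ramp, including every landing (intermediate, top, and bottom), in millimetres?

43098 mm

1936 / 500 = 3.872 → round up to 4 ramp runs. That means 3 intermediate landings.
Ramp run (horizontal) at 1:18: 1936 × 18 = 34848 mm.
3 intermediate landings contribute 3 × 1350 = 4050 mm.
Top and bottom landings: 2 × 2100 = 4200 mm.
Total = 34848 + 4050 + 4200 = 43098 mm.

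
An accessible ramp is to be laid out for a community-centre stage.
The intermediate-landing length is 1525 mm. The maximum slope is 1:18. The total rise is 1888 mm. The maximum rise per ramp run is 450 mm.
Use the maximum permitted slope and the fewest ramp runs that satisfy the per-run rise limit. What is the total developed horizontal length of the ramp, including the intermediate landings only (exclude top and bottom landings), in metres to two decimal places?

⌈1888/450⌉ = 5 ramp runs. That means 4 intermediate landings.
Horizontal run for 1888 mm of rise at 1:18 is 1888 × 18 = 33984 mm.
Intermediate landings: 4 × 1525 = 6100 mm.
Developed length = 33984 + 6100 = 40084 mm.
= 40.08 m.

40.08 m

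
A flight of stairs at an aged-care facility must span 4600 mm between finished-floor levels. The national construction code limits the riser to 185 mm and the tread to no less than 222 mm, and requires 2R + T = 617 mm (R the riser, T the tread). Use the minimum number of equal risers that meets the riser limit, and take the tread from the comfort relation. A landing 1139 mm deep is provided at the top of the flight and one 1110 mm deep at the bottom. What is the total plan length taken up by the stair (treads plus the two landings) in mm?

⌈4600/185⌉ = 25 risers.
Each riser is 4600/25 = 184 mm (≤ 185 mm).
From 2R + T = 617: T = 617 − 368 = 249 mm.
Treads = 25 − 1 = 24; going = 24 × 249 = 5976 mm.
Enclosure = 5976 + 1139 + 1110 = 8225 mm.

8225 mm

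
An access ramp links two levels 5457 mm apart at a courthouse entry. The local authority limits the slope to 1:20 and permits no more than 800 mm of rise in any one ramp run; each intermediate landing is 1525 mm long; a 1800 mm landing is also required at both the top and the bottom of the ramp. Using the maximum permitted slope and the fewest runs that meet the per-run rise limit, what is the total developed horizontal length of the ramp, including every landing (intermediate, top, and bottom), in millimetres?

At most 800 each: 5457/800 = 6.82, giving 7 ramp runs. That means 6 intermediate landings.
Ramp run (horizontal) at 1:20: 5457 × 20 = 109140 mm.
Intermediate landings: 6 × 1525 = 9150 mm.
Top and bottom landings: 2 × 1800 = 3600 mm.
Total = 109140 + 9150 + 3600 = 121890 mm.

121890 mm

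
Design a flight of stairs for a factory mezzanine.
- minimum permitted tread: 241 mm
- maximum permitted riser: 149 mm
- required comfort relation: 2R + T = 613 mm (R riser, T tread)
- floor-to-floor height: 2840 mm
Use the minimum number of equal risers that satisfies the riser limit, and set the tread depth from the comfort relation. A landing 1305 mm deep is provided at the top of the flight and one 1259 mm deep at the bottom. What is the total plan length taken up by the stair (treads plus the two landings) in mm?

8815 mm

2840 / 149 = 19.06, so 20 risers are needed.
R = 2840 ÷ 20 = 142 mm.
From 2R + T = 613: T = 613 − 284 = 329 mm.
Going = (20 − 1) × 329 = 6251 mm.
Enclosure = 6251 + 1305 + 1259 = 8815 mm.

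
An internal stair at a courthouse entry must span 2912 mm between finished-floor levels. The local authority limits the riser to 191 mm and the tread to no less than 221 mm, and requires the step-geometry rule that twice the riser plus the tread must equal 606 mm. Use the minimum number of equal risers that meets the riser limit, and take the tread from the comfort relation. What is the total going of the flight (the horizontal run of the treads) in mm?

⌈2912/191⌉ = 16 risers.
Each riser is 2912/16 = 182 mm (≤ 191 mm).
Tread T = 606 − 2 × 182 = 242 mm (≥ 221 mm).
Treads = 16 − 1 = 15; going = 15 × 242 = 3630 mm.

3630 mm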